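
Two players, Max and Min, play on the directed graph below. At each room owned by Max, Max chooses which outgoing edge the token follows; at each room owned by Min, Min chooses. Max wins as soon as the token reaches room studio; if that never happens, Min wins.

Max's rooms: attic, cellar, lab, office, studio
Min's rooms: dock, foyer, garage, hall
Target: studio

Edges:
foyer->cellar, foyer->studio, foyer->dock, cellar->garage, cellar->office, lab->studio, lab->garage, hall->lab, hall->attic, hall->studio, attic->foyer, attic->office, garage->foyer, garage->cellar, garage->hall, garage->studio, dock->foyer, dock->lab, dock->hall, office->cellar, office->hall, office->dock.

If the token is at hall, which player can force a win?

Min

A0 = {studio}
A1: add {lab} — lab (Max) has lab→studio.
A2 = A1; e.g. foyer (Min) can still go to cellar. Fixed point.
hall never enters the attractor, so Min can avoid the target forever.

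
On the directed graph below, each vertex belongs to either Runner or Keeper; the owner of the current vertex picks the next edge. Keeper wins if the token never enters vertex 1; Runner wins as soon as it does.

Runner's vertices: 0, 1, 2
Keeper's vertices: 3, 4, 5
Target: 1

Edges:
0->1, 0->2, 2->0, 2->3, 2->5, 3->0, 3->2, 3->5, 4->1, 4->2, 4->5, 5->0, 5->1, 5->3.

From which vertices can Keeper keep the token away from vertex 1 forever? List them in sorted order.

A0 = {1}
A1: add {0} — 0 (Runner) has 0→1.
A2: add {2} — 2 (Runner) has 2→0.
A3 = A2; e.g. 3 (Keeper) can still go to 5. Fixed point.
Runner's attractor = {0, 1, 2}; Keeper avoids the target exactly from the complement.

3, 4, 5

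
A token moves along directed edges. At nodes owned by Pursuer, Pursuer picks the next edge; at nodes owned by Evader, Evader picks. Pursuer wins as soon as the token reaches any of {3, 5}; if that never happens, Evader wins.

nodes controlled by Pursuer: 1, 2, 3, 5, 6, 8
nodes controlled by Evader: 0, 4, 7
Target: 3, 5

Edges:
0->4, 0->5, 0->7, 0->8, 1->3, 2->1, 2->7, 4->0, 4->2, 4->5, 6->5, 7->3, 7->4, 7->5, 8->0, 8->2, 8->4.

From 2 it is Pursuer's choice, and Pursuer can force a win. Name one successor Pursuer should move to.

1

A0 = {3, 5}
A1: add {1, 6} — 1 (Pursuer) has 1→3; 6 (Pursuer) has 6→5.
A2: add {2} — 2 (Pursuer) has 2→1.
A3: add {8} — 8 (Pursuer) has 8→2.
A4 = A3; e.g. 0 (Evader) can still go to 4. Fixed point.
From 2, successor 1 is in the attractor (rank 1); the other successor 7 is not.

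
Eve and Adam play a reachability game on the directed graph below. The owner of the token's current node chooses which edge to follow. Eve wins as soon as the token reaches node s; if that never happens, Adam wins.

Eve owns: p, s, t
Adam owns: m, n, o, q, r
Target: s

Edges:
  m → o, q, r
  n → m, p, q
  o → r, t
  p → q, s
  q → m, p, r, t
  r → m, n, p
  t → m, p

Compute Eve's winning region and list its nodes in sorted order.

p, s, t

A0 = {s}
A1: add {p} — p (Eve) has p→s.
A2: add {t} — t (Eve) has t→p.
A3 = A2; e.g. m (Adam) can still go to o. Fixed point.
Eve's winning region = {p, s, t}.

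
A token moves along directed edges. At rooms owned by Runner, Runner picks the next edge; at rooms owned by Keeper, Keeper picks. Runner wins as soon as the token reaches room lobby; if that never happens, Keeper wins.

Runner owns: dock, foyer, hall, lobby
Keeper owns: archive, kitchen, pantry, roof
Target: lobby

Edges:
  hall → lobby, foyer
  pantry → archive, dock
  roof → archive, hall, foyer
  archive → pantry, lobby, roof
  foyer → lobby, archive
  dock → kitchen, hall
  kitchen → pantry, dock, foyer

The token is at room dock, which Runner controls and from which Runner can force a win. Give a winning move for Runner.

A0 = {lobby}
A1: add {foyer, hall} — hall (Runner) has hall→lobby; foyer (Runner) has foyer→lobby.
A2: add {dock} — dock (Runner) has dock→hall.
A3 = A2; e.g. pantry (Keeper) can still go to archive. Fixed point.
From dock, successor hall is in the attractor (rank 1); the other successor kitchen is not.

hall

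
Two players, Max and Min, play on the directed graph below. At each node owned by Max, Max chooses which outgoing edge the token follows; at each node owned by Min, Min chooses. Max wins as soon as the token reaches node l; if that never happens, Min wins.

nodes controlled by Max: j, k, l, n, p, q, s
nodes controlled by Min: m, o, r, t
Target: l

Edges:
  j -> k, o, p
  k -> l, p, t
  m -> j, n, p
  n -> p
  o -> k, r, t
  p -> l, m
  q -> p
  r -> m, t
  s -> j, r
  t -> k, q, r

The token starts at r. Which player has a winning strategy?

Min

A0 = {l}
A1: add {k, p} — k (Max) has k→l; p (Max) has p→l.
A2: add {j, n, q} — j (Max) has j→k; n (Max) has n→p; q (Max) has q→p.
A3: add {m, s} — m (Min): all of {j, n, p} already in; s (Max) has s→j.
A4 = A3; e.g. o (Min) can still go to r. Fixed point.
r never enters the attractor, so Min can avoid the target forever.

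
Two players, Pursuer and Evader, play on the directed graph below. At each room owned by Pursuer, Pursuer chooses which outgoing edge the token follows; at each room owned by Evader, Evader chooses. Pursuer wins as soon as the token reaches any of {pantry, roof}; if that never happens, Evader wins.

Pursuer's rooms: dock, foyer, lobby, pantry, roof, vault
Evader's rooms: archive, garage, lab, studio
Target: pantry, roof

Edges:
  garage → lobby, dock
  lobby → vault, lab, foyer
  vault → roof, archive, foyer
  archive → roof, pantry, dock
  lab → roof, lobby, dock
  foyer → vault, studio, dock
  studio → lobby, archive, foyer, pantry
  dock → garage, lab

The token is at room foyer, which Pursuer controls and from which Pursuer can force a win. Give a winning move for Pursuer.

A0 = {pantry, roof}
A1: add {vault} — vault (Pursuer) has vault→roof.
A2: add {foyer, lobby} — lobby (Pursuer) has lobby→vault; foyer (Pursuer) has foyer→vault.
A3 = A2; e.g. garage (Evader) can still go to dock. Fixed point.
From foyer, successor vault is in the attractor (rank 1); the other successors dock, studio are not.

vault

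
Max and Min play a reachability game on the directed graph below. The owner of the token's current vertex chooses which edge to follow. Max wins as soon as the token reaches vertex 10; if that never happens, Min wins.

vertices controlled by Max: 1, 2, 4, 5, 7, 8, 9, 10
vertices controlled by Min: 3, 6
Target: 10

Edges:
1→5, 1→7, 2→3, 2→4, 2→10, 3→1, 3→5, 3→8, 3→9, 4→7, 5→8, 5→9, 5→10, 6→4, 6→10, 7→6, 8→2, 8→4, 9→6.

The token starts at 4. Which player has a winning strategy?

A0 = {10}
A1: add {2, 5} — 2 (Max) has 2→10; 5 (Max) has 5→10.
A2: add {1, 8} — 1 (Max) has 1→5; 8 (Max) has 8→2.
A3 = A2; e.g. 3 (Min) can still go to 9. Fixed point.
4 never enters the attractor, so Min can avoid the target forever.

Min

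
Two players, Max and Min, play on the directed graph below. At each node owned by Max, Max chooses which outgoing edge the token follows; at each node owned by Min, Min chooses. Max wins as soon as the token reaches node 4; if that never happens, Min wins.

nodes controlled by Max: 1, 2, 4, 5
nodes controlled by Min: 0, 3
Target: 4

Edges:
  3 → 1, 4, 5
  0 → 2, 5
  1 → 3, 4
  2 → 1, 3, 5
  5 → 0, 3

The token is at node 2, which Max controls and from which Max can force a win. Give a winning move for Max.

A0 = {4}
A1: add {1} — 1 (Max) has 1→4.
A2: add {2} — 2 (Max) has 2→1.
A3 = A2; e.g. 0 (Min) can still go to 5. Fixed point.
From 2, successor 1 is in the attractor (rank 1); the other successors 3, 5 are not.

1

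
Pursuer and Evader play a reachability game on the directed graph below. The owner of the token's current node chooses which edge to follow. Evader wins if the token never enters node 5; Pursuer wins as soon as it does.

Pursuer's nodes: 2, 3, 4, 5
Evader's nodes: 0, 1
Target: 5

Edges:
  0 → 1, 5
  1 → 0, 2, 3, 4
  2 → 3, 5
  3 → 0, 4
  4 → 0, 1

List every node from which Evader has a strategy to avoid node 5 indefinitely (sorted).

0, 1, 3, 4

A0 = {5}
A1: add {2} — 2 (Pursuer) has 2→5.
A2 = A1; e.g. 0 (Evader) can still go to 1. Fixed point.
Pursuer's attractor = {2, 5}; Evader avoids the target exactly from the complement.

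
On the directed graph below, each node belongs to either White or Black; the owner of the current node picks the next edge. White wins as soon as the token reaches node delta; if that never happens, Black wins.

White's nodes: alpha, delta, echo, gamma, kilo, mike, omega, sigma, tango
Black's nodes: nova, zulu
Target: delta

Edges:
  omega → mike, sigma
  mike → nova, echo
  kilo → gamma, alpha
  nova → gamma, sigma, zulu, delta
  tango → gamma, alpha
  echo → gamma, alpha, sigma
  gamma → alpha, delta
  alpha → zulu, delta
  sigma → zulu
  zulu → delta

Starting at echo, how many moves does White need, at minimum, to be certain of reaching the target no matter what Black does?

A0 = {delta}
A1: add {alpha, gamma, zulu} — gamma (White) has gamma→delta; alpha (White) has alpha→delta; zulu (Black): all of {delta} already in.
A2: add {echo, kilo, sigma, tango} — kilo (White) has kilo→gamma; tango (White) has tango→gamma; echo (White) has echo→gamma; sigma (White) has sigma→zulu.
echo enters the attractor at level 2, so White can force the target in 2 moves from there.

2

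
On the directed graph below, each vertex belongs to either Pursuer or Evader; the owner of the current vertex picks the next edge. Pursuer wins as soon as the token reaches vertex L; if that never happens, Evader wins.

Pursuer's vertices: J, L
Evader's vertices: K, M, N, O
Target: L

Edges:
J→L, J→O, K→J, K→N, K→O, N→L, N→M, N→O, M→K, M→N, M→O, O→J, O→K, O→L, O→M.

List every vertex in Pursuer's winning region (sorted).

A0 = {L}
A1: add {J} — J (Pursuer) has J→L.
A2 = A1; e.g. K (Evader) can still go to N. Fixed point.
Pursuer's winning region = {J, L}.

J, L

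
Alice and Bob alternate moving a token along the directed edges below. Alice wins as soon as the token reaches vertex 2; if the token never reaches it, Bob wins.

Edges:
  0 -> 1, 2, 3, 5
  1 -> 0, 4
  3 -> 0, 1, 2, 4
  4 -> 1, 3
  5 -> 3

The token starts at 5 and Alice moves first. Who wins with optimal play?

Track states (vertex, player-to-move).
A0 = {(2,Alice), (2,Bob)}
A1: add {(0,Alice), (3,Alice)}.
A2: add {(5,Bob)}.
A3 = A2; e.g. (0,Bob) stays out. (5,Alice) never enters ⇒ Bob avoids the target.

Bob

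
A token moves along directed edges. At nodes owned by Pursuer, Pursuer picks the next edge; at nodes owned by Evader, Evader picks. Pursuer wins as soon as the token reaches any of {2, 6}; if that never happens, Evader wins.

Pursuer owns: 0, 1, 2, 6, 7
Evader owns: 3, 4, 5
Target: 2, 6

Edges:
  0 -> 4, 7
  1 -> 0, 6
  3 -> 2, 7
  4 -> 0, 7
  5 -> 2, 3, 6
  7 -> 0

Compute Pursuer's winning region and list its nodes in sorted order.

A0 = {2, 6}
A1: add {1} — 1 (Pursuer) has 1→6.
A2 = A1; e.g. 0 (Pursuer) has no edge into A1. Fixed point.
Pursuer's winning region = {1, 2, 6}.

1, 2, 6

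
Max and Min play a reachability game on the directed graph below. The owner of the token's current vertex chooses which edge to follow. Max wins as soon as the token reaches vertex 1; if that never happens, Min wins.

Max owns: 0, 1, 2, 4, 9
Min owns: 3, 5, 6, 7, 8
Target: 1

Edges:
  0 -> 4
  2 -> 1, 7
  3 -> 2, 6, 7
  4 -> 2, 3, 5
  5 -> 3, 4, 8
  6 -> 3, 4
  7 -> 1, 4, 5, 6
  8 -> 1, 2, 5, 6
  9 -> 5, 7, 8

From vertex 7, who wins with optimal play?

Min

A0 = {1}
A1: add {2} — 2 (Max) has 2→1.
A2: add {4} — 4 (Max) has 4→2.
A3: add {0} — 0 (Max) has 0→4.
A4 = A3; e.g. 3 (Min) can still go to 6. Fixed point.
7 never enters the attractor, so Min can avoid the target forever.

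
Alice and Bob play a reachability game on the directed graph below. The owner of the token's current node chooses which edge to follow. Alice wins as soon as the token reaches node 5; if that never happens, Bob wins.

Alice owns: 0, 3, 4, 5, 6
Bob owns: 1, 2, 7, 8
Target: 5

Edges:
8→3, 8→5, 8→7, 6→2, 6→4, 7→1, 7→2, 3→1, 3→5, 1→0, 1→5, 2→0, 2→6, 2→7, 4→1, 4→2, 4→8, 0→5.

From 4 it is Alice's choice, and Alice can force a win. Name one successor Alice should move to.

A0 = {5}
A1: add {0, 3} — 0 (Alice) has 0→5; 3 (Alice) has 3→5.
A2: add {1} — 1 (Bob): all of {0, 5} already in.
A3: add {4} — 4 (Alice) has 4→1.
A4: add {6} — 6 (Alice) has 6→4.
A5 = A4; e.g. 2 (Bob) can still go to 7. Fixed point.
From 4, successor 1 is in the attractor (rank 2); the other successors 2, 8 are not.

1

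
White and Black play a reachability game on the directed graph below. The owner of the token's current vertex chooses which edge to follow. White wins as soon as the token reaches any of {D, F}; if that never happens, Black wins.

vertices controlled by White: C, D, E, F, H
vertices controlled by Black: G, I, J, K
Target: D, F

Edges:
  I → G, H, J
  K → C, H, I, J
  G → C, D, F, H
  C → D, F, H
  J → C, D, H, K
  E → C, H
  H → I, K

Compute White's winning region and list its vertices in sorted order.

A0 = {D, F}
A1: add {C} — C (White) has C→D.
A2: add {E} — E (White) has E→C.
A3 = A2; e.g. G (Black) can still go to H. Fixed point.
White's winning region = {C, D, E, F}.

C, D, E, F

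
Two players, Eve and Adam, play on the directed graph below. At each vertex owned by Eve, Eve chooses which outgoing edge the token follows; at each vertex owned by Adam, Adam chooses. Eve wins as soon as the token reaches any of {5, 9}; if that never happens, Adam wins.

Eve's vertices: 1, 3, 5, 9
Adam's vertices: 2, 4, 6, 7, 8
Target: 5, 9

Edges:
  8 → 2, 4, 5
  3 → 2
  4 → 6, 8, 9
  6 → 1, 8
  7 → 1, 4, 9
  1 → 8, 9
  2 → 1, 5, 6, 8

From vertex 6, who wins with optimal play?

A0 = {5, 9}
A1: add {1} — 1 (Eve) has 1→9.
A2 = A1; e.g. 2 (Adam) can still go to 6. Fixed point.
6 never enters the attractor, so Adam can avoid the target forever.

Adam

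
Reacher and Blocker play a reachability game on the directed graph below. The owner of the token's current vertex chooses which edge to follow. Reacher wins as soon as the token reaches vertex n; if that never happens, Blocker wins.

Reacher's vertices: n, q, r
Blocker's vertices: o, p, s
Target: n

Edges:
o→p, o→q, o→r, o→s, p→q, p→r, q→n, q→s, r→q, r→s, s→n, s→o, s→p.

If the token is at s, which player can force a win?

Blocker

A0 = {n}
A1: add {q} — q (Reacher) has q→n.
A2: add {r} — r (Reacher) has r→q.
A3: add {p} — p (Blocker): all of {q, r} already in.
A4 = A3; e.g. o (Blocker) can still go to s. Fixed point.
s never enters the attractor, so Blocker can avoid the target forever.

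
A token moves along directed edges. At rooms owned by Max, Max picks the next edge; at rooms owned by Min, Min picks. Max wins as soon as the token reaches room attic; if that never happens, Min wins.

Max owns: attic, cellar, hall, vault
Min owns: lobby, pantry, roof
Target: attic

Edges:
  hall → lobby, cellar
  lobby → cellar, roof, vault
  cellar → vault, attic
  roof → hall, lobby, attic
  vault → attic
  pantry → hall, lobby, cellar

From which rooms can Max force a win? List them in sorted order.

A0 = {attic}
A1: add {cellar, vault} — cellar (Max) has cellar→attic; vault (Max) has vault→attic.
A2: add {hall} — hall (Max) has hall→cellar.
A3 = A2; e.g. lobby (Min) can still go to roof. Fixed point.
Max's winning region = {attic, cellar, hall, vault}.

attic, cellar, hall, vault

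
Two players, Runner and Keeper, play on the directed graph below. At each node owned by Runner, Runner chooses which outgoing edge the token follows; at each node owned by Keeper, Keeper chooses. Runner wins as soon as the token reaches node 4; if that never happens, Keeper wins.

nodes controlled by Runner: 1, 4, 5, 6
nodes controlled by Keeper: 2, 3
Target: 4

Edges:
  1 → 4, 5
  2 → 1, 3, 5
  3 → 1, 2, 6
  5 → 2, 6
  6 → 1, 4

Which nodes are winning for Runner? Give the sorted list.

A0 = {4}
A1: add {1, 6} — 1 (Runner) has 1→4; 6 (Runner) has 6→4.
A2: add {5} — 5 (Runner) has 5→6.
A3 = A2; e.g. 2 (Keeper) can still go to 3. Fixed point.
Runner's winning region = {1, 4, 5, 6}.

1, 4, 5, 6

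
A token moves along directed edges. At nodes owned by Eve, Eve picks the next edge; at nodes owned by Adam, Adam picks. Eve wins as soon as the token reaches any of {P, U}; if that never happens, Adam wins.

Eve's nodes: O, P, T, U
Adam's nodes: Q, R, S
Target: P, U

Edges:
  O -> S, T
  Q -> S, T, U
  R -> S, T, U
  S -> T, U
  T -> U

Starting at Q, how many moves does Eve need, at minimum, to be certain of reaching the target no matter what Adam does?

A0 = {P, U}
A1: add {T} — T (Eve) has T→U.
A2: add {O, S} — O (Eve) has O→T; S (Adam): all of {T, U} already in.
A3: add {Q, R} — Q (Adam): all of {S, T, U} already in; R (Adam): all of {S, T, U} already in.
A3 = all vertices. Fixed point.
Q enters the attractor at level 3, so Eve can force the target in 3 moves from there.

3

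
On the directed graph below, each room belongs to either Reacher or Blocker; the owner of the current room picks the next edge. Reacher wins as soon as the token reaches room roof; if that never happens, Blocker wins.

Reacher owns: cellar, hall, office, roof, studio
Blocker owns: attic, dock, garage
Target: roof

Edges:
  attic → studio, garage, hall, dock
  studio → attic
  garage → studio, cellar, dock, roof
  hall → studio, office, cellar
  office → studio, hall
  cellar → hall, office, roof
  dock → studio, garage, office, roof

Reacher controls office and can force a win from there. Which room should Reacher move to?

A0 = {roof}
A1: add {cellar} — cellar (Reacher) has cellar→roof.
A2: add {hall} — hall (Reacher) has hall→cellar.
A3: add {office} — office (Reacher) has office→hall.
A4 = A3; e.g. attic (Blocker) can still go to studio. Fixed point.
From office, successor hall is in the attractor (rank 2); the other successor studio is not.

hall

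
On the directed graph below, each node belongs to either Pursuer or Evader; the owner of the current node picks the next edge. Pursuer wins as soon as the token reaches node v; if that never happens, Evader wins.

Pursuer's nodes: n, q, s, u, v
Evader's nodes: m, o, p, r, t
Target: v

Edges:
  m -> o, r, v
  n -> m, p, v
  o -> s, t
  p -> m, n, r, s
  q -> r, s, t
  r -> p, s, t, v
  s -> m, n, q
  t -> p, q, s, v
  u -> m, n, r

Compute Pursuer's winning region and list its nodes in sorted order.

A0 = {v}
A1: add {n} — n (Pursuer) has n→v.
A2: add {s, u} — s (Pursuer) has s→n; u (Pursuer) has u→n.
A3: add {q} — q (Pursuer) has q→s.
A4 = A3; e.g. m (Evader) can still go to o. Fixed point.
Pursuer's winning region = {n, q, s, u, v}.

n, q, s, u, v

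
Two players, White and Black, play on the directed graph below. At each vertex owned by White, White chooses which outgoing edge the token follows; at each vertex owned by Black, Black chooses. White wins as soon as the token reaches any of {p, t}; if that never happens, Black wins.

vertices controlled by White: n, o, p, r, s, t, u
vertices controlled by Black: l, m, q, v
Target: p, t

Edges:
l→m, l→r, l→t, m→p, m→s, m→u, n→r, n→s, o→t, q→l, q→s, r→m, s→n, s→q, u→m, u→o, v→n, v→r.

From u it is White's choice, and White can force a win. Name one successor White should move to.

A0 = {p, t}
A1: add {o} — o (White) has o→t.
A2: add {u} — u (White) has u→o.
A3 = A2; e.g. l (Black) can still go to m. Fixed point.
From u, successor o is in the attractor (rank 1); the other successor m is not.

o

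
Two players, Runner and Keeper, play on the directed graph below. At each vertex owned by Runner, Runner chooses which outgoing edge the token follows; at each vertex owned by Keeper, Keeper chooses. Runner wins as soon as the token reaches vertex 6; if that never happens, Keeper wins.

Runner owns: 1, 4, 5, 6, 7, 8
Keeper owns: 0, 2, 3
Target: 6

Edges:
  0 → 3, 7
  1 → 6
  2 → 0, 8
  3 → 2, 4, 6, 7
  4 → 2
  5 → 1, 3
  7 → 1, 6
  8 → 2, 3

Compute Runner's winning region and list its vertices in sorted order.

A0 = {6}
A1: add {1, 7} — 1 (Runner) has 1→6; 7 (Runner) has 7→6.
A2: add {5} — 5 (Runner) has 5→1.
A3 = A2; e.g. 0 (Keeper) can still go to 3. Fixed point.
Runner's winning region = {1, 5, 6, 7}.

1, 5, 6, 7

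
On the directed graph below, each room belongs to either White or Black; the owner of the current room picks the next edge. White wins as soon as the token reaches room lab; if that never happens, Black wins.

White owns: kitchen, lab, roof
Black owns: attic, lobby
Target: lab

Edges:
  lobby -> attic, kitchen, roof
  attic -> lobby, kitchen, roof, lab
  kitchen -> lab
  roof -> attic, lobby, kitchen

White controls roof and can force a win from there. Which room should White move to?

A0 = {lab}
A1: add {kitchen} — kitchen (White) has kitchen→lab.
A2: add {roof} — roof (White) has roof→kitchen.
A3 = A2; e.g. attic (Black) can still go to lobby. Fixed point.
From roof, successor kitchen is in the attractor (rank 1); the other successors attic, lobby are not.

kitchen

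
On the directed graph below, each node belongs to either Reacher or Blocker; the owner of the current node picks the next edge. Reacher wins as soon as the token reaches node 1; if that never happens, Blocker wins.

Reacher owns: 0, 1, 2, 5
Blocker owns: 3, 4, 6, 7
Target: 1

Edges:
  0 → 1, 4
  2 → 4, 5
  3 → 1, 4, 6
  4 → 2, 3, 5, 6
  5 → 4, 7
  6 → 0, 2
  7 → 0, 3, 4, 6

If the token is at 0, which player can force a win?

Reacher

A0 = {1}
A1: add {0} — 0 (Reacher) has 0→1.
A2 = A1; e.g. 2 (Reacher) has no edge into A1. Fixed point.
0 ∈ A1, so Reacher can force the target.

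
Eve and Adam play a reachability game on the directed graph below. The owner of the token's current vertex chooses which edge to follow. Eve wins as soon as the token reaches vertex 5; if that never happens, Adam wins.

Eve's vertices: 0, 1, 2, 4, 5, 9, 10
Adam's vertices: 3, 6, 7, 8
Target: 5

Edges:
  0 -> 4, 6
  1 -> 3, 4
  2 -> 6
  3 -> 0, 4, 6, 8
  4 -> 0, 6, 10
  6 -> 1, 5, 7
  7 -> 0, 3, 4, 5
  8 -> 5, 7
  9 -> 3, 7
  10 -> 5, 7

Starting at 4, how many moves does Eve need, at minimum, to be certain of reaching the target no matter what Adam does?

A0 = {5}
A1: add {10} — 10 (Eve) has 10→5.
A2: add {4} — 4 (Eve) has 4→10.
4 enters the attractor at level 2, so Eve can force the target in 2 moves from there.

2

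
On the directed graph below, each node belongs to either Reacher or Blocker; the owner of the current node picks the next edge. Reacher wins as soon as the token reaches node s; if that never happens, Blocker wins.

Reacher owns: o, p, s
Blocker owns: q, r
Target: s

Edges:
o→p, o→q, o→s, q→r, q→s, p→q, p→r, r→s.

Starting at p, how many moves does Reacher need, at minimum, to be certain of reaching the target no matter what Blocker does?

A0 = {s}
A1: add {o, r} — o (Reacher) has o→s; r (Blocker): all of {s} already in.
A2: add {p, q} — p (Reacher) has p→r; q (Blocker): all of {r, s} already in.
A2 = all vertices. Fixed point.
p enters the attractor at level 2, so Reacher can force the target in 2 moves from there.

2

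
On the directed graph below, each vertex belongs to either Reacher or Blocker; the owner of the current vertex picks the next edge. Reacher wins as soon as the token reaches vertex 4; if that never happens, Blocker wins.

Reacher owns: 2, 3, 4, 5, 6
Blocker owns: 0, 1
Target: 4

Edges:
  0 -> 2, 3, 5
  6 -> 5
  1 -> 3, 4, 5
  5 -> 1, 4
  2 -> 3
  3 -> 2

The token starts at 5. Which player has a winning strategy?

A0 = {4}
A1: add {5} — 5 (Reacher) has 5→4.
5 ∈ A1, so Reacher can force the target.

Reacher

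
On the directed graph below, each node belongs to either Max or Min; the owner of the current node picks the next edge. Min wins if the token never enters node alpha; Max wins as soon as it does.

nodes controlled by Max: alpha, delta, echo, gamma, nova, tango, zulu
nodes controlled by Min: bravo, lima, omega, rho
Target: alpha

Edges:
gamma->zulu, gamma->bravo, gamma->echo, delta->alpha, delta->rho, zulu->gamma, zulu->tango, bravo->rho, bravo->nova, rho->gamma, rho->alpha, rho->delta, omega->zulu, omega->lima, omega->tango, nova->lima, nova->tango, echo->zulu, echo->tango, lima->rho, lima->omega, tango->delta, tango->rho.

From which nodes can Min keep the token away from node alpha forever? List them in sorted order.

A0 = {alpha}
A1: add {delta} — delta (Max) has delta→alpha.
A2: add {tango} — tango (Max) has tango→delta.
A3: add {echo, nova, zulu} — zulu (Max) has zulu→tango; nova (Max) has nova→tango; echo (Max) has echo→tango.
A4: add {gamma} — gamma (Max) has gamma→zulu.
A5: add {rho} — rho (Min): all of {gamma, alpha, delta} already in.
A6: add {bravo} — bravo (Min): all of {rho, nova} already in.
A7 = A6; e.g. omega (Min) can still go to lima. Fixed point.
Max's attractor = {alpha, bravo, delta, echo, gamma, nova, rho, tango, zulu}; Min avoids the target exactly from the complement.

lima, omega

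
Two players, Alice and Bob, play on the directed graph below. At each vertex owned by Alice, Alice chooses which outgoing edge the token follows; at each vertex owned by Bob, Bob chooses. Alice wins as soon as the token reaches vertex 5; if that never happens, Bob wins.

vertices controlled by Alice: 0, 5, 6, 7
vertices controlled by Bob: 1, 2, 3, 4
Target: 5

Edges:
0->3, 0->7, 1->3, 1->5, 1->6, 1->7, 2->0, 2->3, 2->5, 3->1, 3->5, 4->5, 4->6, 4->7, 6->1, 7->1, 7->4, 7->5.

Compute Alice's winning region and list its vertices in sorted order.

A0 = {5}
A1: add {7} — 7 (Alice) has 7→5.
A2: add {0} — 0 (Alice) has 0→7.
A3 = A2; e.g. 1 (Bob) can still go to 3. Fixed point.
Alice's winning region = {0, 5, 7}.

0, 5, 7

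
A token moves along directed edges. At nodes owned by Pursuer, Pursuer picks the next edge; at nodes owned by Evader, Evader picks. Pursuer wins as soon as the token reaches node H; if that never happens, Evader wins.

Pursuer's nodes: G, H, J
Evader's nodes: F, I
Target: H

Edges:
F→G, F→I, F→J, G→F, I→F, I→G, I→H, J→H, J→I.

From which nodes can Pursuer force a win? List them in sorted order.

H, J

A0 = {H}
A1: add {J} — J (Pursuer) has J→H.
A2 = A1; e.g. F (Evader) can still go to G. Fixed point.
Pursuer's winning region = {H, J}.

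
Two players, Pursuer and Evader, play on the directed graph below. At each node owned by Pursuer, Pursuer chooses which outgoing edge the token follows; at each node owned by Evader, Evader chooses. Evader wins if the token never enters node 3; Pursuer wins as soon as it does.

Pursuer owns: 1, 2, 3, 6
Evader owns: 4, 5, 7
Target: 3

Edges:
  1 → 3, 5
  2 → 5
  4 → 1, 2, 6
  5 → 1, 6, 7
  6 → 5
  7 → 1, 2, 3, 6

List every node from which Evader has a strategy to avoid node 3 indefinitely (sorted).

A0 = {3}
A1: add {1} — 1 (Pursuer) has 1→3.
A2 = A1; e.g. 2 (Pursuer) has no edge into A1. Fixed point.
Pursuer's attractor = {1, 3}; Evader avoids the target exactly from the complement.

2, 4, 5, 6, 7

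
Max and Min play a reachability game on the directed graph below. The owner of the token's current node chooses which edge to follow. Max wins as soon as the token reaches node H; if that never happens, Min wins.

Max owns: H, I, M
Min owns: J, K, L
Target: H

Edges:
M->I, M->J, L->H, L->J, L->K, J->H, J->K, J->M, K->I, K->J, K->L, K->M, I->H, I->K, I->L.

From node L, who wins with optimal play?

A0 = {H}
A1: add {I} — I (Max) has I→H.
A2: add {M} — M (Max) has M→I.
A3 = A2; e.g. J (Min) can still go to K. Fixed point.
L never enters the attractor, so Min can avoid the target forever.

Min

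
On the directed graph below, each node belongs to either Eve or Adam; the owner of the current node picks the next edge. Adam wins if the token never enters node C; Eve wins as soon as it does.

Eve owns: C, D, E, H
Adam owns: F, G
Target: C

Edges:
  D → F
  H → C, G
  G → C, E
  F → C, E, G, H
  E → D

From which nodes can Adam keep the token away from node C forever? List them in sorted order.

D, E, F, G

A0 = {C}
A1: add {H} — H (Eve) has H→C.
A2 = A1; e.g. D (Eve) has no edge into A1. Fixed point.
Eve's attractor = {C, H}; Adam avoids the target exactly from the complement.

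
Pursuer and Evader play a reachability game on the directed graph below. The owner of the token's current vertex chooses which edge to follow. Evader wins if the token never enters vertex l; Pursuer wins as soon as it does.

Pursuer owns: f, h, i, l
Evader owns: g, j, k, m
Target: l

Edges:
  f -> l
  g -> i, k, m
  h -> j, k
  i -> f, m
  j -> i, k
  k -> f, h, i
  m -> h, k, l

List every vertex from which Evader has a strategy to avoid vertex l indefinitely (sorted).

A0 = {l}
A1: add {f} — f (Pursuer) has f→l.
A2: add {i} — i (Pursuer) has i→f.
A3 = A2; e.g. g (Evader) can still go to k. Fixed point.
Pursuer's attractor = {f, i, l}; Evader avoids the target exactly from the complement.

g, h, j, k, m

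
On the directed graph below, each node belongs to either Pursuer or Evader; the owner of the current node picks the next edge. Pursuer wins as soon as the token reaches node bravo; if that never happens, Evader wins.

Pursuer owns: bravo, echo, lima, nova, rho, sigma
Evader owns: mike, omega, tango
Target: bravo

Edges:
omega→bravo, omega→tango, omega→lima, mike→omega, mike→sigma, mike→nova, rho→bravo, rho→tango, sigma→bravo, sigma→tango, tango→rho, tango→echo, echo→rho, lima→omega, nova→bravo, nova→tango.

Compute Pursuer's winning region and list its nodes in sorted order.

A0 = {bravo}
A1: add {nova, rho, sigma} — rho (Pursuer) has rho→bravo; sigma (Pursuer) has sigma→bravo; nova (Pursuer) has nova→bravo.
A2: add {echo} — echo (Pursuer) has echo→rho.
A3: add {tango} — tango (Evader): all of {rho, echo} already in.
A4 = A3; e.g. omega (Evader) can still go to lima. Fixed point.
Pursuer's winning region = {bravo, echo, nova, rho, sigma, tango}.

bravo, echo, nova, rho, sigma, tango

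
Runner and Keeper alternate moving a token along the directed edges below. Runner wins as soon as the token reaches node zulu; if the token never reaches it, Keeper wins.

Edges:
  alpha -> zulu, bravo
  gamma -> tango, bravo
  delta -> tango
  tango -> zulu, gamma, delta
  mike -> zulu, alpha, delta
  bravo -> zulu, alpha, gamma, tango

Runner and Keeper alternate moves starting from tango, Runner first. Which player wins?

Runner

Track states (vertex, player-to-move).
A0 = {(zulu,Runner), (zulu,Keeper)}
A1: add {(alpha,Runner), (tango,Runner), (mike,Runner), (bravo,Runner)}.
(tango,Runner) ∈ A1 ⇒ Runner forces the target.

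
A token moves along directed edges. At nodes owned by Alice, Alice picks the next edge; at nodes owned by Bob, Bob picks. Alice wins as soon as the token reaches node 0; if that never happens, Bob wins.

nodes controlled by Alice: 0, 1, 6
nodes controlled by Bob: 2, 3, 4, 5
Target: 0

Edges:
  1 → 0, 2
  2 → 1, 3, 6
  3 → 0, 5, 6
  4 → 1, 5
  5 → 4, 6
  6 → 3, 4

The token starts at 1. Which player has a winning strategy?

Alice

A0 = {0}
A1: add {1} — 1 (Alice) has 1→0.
A2 = A1; e.g. 2 (Bob) can still go to 3. Fixed point.
1 ∈ A1, so Alice can force the target.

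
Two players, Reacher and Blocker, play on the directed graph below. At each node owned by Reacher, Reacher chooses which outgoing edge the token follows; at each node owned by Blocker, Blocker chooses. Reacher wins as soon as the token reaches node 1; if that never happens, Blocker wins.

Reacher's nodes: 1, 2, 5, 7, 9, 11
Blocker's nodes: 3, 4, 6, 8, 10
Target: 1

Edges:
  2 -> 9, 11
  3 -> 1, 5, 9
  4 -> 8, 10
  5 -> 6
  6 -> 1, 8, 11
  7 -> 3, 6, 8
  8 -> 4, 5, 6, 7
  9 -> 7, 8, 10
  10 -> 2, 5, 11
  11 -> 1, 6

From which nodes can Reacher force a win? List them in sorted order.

1, 2, 11

A0 = {1}
A1: add {11} — 11 (Reacher) has 11→1.
A2: add {2} — 2 (Reacher) has 2→11.
A3 = A2; e.g. 3 (Blocker) can still go to 5. Fixed point.
Reacher's winning region = {1, 2, 11}.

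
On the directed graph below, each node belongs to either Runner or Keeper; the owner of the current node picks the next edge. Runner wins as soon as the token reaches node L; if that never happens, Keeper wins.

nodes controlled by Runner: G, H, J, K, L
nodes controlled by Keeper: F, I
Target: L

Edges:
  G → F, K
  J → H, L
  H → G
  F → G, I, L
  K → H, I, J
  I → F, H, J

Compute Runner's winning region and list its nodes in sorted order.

A0 = {L}
A1: add {J} — J (Runner) has J→L.
A2: add {K} — K (Runner) has K→J.
A3: add {G} — G (Runner) has G→K.
A4: add {H} — H (Runner) has H→G.
A5 = A4; e.g. F (Keeper) can still go to I. Fixed point.
Runner's winning region = {G, H, J, K, L}.

G, H, J, K, L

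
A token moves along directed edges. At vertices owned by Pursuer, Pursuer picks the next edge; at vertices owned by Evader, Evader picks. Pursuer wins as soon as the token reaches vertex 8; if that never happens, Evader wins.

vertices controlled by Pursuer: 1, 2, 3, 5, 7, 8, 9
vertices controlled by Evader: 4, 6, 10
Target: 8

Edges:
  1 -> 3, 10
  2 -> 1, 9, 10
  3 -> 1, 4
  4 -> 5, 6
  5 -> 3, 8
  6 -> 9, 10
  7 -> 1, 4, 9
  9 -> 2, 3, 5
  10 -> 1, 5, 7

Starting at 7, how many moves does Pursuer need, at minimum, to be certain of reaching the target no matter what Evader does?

3

A0 = {8}
A1: add {5} — 5 (Pursuer) has 5→8.
A2: add {9} — 9 (Pursuer) has 9→5.
A3: add {2, 7} — 2 (Pursuer) has 2→9; 7 (Pursuer) has 7→9.
A4 = A3; e.g. 1 (Pursuer) has no edge into A3. Fixed point.
7 enters the attractor at level 3, so Pursuer can force the target in 3 moves from there.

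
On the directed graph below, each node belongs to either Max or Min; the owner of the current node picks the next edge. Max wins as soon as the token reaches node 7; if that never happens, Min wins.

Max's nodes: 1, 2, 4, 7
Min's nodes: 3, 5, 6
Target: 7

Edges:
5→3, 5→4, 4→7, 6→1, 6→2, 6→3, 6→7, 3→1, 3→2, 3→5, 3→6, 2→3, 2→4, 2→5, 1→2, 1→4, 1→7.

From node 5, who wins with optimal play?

A0 = {7}
A1: add {1, 4} — 1 (Max) has 1→7; 4 (Max) has 4→7.
A2: add {2} — 2 (Max) has 2→4.
A3 = A2; e.g. 3 (Min) can still go to 5. Fixed point.
5 never enters the attractor, so Min can avoid the target forever.

Min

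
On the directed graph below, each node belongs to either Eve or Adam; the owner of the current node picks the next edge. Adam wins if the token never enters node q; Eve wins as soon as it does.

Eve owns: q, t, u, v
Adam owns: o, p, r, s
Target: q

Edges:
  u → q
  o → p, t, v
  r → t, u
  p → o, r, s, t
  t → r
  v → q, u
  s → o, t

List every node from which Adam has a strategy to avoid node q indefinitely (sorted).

A0 = {q}
A1: add {u, v} — u (Eve) has u→q; v (Eve) has v→q.
A2 = A1; e.g. o (Adam) can still go to p. Fixed point.
Eve's attractor = {q, u, v}; Adam avoids the target exactly from the complement.

o, p, r, s, t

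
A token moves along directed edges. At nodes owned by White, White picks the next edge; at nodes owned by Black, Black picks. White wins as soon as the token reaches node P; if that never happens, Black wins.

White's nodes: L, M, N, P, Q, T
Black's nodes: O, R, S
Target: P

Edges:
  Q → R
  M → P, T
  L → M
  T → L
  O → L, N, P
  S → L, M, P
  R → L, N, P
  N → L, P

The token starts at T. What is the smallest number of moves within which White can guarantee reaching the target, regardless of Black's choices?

A0 = {P}
A1: add {M, N} — M (White) has M→P; N (White) has N→P.
A2: add {L} — L (White) has L→M.
A3: add {O, R, S, T} — O (Black): all of {L, N, P} already in; R (Black): all of {L, N, P} already in; S (Black): all of {L, M, P} already in; T (White) has T→L.
T enters the attractor at level 3, so White can force the target in 3 moves from there.

3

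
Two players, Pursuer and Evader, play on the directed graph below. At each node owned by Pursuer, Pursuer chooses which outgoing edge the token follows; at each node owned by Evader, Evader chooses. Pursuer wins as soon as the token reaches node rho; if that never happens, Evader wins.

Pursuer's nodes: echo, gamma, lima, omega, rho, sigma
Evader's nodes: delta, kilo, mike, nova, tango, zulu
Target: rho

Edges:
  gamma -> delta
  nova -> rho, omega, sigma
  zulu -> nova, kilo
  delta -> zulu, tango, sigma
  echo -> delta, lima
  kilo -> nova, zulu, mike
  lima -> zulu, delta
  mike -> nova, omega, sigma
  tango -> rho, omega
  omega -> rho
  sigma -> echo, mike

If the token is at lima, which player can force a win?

Evader

A0 = {rho}
A1: add {omega} — omega (Pursuer) has omega→rho.
A2: add {tango} — tango (Evader): all of {rho, omega} already in.
A3 = A2; e.g. gamma (Pursuer) has no edge into A2. Fixed point.
lima never enters the attractor, so Evader can avoid the target forever.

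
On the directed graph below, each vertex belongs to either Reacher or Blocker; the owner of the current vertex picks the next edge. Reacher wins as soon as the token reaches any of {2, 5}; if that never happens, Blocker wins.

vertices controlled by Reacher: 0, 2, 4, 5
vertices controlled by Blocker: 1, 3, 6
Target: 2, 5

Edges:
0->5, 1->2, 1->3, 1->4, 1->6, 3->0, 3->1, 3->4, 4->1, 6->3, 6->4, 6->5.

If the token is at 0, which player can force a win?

A0 = {2, 5}
A1: add {0} — 0 (Reacher) has 0→5.
A2 = A1; e.g. 1 (Blocker) can still go to 3. Fixed point.
0 ∈ A1, so Reacher can force the target.

Reacher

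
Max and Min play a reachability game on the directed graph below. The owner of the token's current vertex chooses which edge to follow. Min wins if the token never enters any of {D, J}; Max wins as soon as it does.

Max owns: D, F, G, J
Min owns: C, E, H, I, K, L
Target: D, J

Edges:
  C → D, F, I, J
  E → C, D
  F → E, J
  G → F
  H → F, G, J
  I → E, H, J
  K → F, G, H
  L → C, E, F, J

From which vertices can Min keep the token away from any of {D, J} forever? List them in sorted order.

A0 = {D, J}
A1: add {F} — F (Max) has F→J.
A2: add {G} — G (Max) has G→F.
A3: add {H} — H (Min): all of {F, G, J} already in.
A4: add {K} — K (Min): all of {F, G, H} already in.
A5 = A4; e.g. C (Min) can still go to I. Fixed point.
Max's attractor = {D, F, G, H, J, K}; Min avoids the target exactly from the complement.

C, E, I, L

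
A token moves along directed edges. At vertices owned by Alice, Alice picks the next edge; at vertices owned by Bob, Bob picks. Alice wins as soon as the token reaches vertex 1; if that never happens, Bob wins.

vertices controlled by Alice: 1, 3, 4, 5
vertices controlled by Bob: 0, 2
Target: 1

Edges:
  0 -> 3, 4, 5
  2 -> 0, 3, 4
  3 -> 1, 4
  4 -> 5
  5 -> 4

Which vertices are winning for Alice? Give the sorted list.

1, 3

A0 = {1}
A1: add {3} — 3 (Alice) has 3→1.
A2 = A1; e.g. 0 (Bob) can still go to 4. Fixed point.
Alice's winning region = {1, 3}.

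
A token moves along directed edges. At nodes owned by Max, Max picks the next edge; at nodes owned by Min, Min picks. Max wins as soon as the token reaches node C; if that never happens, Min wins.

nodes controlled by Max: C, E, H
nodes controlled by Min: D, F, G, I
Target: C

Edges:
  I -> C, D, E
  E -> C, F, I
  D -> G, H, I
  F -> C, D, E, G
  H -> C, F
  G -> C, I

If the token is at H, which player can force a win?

A0 = {C}
A1: add {E, H} — E (Max) has E→C; H (Max) has H→C.
A2 = A1; e.g. D (Min) can still go to G. Fixed point.
H ∈ A1, so Max can force the target.

Max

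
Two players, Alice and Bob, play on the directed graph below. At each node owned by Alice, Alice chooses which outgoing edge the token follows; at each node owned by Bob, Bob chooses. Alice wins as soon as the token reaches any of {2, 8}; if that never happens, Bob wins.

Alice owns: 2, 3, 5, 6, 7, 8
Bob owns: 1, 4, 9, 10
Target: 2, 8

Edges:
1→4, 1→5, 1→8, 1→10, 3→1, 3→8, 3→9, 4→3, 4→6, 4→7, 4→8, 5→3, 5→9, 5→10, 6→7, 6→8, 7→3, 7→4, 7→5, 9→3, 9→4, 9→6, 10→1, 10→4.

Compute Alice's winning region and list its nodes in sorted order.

A0 = {2, 8}
A1: add {3, 6} — 3 (Alice) has 3→8; 6 (Alice) has 6→8.
A2: add {5, 7} — 5 (Alice) has 5→3; 7 (Alice) has 7→3.
A3: add {4} — 4 (Bob): all of {3, 6, 7, 8} already in.
A4: add {9} — 9 (Bob): all of {3, 4, 6} already in.
A5 = A4; e.g. 1 (Bob) can still go to 10. Fixed point.
Alice's winning region = {2, 3, 4, 5, 6, 7, 8, 9}.

2, 3, 4, 5, 6, 7, 8, 9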